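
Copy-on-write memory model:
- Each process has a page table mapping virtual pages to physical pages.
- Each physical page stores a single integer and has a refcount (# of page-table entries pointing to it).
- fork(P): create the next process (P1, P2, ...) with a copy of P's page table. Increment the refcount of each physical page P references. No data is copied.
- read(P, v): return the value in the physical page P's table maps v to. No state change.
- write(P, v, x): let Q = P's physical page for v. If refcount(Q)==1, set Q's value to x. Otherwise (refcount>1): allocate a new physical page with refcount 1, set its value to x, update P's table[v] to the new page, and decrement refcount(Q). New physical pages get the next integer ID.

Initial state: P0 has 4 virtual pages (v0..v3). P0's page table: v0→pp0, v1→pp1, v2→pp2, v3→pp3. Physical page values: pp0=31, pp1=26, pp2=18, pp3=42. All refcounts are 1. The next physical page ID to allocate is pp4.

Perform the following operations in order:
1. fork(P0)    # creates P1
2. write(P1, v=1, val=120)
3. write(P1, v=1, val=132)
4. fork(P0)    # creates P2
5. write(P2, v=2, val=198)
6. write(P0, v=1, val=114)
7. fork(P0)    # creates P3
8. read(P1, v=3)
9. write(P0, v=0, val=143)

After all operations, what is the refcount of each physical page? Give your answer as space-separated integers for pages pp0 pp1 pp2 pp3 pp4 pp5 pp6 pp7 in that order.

Answer: 3 1 3 4 1 1 2 1

Derivation:
Op 1: fork(P0) -> P1. 4 ppages; refcounts: pp0:2 pp1:2 pp2:2 pp3:2
Op 2: write(P1, v1, 120). refcount(pp1)=2>1 -> COPY to pp4. 5 ppages; refcounts: pp0:2 pp1:1 pp2:2 pp3:2 pp4:1
Op 3: write(P1, v1, 132). refcount(pp4)=1 -> write in place. 5 ppages; refcounts: pp0:2 pp1:1 pp2:2 pp3:2 pp4:1
Op 4: fork(P0) -> P2. 5 ppages; refcounts: pp0:3 pp1:2 pp2:3 pp3:3 pp4:1
Op 5: write(P2, v2, 198). refcount(pp2)=3>1 -> COPY to pp5. 6 ppages; refcounts: pp0:3 pp1:2 pp2:2 pp3:3 pp4:1 pp5:1
Op 6: write(P0, v1, 114). refcount(pp1)=2>1 -> COPY to pp6. 7 ppages; refcounts: pp0:3 pp1:1 pp2:2 pp3:3 pp4:1 pp5:1 pp6:1
Op 7: fork(P0) -> P3. 7 ppages; refcounts: pp0:4 pp1:1 pp2:3 pp3:4 pp4:1 pp5:1 pp6:2
Op 8: read(P1, v3) -> 42. No state change.
Op 9: write(P0, v0, 143). refcount(pp0)=4>1 -> COPY to pp7. 8 ppages; refcounts: pp0:3 pp1:1 pp2:3 pp3:4 pp4:1 pp5:1 pp6:2 pp7:1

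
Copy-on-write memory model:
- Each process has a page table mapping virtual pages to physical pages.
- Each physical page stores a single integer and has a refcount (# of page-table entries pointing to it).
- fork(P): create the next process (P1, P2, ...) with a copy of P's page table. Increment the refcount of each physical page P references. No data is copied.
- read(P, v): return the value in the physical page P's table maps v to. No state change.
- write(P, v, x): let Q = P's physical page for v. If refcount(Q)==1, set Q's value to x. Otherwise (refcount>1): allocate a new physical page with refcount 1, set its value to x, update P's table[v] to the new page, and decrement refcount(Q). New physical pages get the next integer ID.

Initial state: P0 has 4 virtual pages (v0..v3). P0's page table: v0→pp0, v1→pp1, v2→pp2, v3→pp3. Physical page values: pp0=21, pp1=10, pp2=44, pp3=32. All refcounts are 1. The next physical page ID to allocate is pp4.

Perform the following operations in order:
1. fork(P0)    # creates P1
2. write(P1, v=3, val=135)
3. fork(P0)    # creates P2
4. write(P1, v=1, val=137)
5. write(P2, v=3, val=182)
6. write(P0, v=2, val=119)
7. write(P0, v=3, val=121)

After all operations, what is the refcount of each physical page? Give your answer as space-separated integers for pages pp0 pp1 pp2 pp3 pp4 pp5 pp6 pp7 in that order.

Op 1: fork(P0) -> P1. 4 ppages; refcounts: pp0:2 pp1:2 pp2:2 pp3:2
Op 2: write(P1, v3, 135). refcount(pp3)=2>1 -> COPY to pp4. 5 ppages; refcounts: pp0:2 pp1:2 pp2:2 pp3:1 pp4:1
Op 3: fork(P0) -> P2. 5 ppages; refcounts: pp0:3 pp1:3 pp2:3 pp3:2 pp4:1
Op 4: write(P1, v1, 137). refcount(pp1)=3>1 -> COPY to pp5. 6 ppages; refcounts: pp0:3 pp1:2 pp2:3 pp3:2 pp4:1 pp5:1
Op 5: write(P2, v3, 182). refcount(pp3)=2>1 -> COPY to pp6. 7 ppages; refcounts: pp0:3 pp1:2 pp2:3 pp3:1 pp4:1 pp5:1 pp6:1
Op 6: write(P0, v2, 119). refcount(pp2)=3>1 -> COPY to pp7. 8 ppages; refcounts: pp0:3 pp1:2 pp2:2 pp3:1 pp4:1 pp5:1 pp6:1 pp7:1
Op 7: write(P0, v3, 121). refcount(pp3)=1 -> write in place. 8 ppages; refcounts: pp0:3 pp1:2 pp2:2 pp3:1 pp4:1 pp5:1 pp6:1 pp7:1

Answer: 3 2 2 1 1 1 1 1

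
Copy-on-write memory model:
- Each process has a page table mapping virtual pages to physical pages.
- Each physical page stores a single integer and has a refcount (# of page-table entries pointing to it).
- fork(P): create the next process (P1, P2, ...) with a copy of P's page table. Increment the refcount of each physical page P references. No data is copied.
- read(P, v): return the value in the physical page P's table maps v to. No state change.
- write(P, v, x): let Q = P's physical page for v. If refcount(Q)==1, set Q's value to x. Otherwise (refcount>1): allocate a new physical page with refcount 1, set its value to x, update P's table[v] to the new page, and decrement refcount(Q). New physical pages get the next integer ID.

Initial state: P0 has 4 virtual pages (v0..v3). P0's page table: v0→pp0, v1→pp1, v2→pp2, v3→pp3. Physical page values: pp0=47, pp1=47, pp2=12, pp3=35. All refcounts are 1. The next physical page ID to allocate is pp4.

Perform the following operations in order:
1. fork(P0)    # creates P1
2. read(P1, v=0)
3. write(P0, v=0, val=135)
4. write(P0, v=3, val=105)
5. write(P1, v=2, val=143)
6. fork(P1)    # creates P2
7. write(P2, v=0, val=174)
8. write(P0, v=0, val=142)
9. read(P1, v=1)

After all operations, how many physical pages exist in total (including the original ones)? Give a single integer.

Op 1: fork(P0) -> P1. 4 ppages; refcounts: pp0:2 pp1:2 pp2:2 pp3:2
Op 2: read(P1, v0) -> 47. No state change.
Op 3: write(P0, v0, 135). refcount(pp0)=2>1 -> COPY to pp4. 5 ppages; refcounts: pp0:1 pp1:2 pp2:2 pp3:2 pp4:1
Op 4: write(P0, v3, 105). refcount(pp3)=2>1 -> COPY to pp5. 6 ppages; refcounts: pp0:1 pp1:2 pp2:2 pp3:1 pp4:1 pp5:1
Op 5: write(P1, v2, 143). refcount(pp2)=2>1 -> COPY to pp6. 7 ppages; refcounts: pp0:1 pp1:2 pp2:1 pp3:1 pp4:1 pp5:1 pp6:1
Op 6: fork(P1) -> P2. 7 ppages; refcounts: pp0:2 pp1:3 pp2:1 pp3:2 pp4:1 pp5:1 pp6:2
Op 7: write(P2, v0, 174). refcount(pp0)=2>1 -> COPY to pp7. 8 ppages; refcounts: pp0:1 pp1:3 pp2:1 pp3:2 pp4:1 pp5:1 pp6:2 pp7:1
Op 8: write(P0, v0, 142). refcount(pp4)=1 -> write in place. 8 ppages; refcounts: pp0:1 pp1:3 pp2:1 pp3:2 pp4:1 pp5:1 pp6:2 pp7:1
Op 9: read(P1, v1) -> 47. No state change.

Answer: 8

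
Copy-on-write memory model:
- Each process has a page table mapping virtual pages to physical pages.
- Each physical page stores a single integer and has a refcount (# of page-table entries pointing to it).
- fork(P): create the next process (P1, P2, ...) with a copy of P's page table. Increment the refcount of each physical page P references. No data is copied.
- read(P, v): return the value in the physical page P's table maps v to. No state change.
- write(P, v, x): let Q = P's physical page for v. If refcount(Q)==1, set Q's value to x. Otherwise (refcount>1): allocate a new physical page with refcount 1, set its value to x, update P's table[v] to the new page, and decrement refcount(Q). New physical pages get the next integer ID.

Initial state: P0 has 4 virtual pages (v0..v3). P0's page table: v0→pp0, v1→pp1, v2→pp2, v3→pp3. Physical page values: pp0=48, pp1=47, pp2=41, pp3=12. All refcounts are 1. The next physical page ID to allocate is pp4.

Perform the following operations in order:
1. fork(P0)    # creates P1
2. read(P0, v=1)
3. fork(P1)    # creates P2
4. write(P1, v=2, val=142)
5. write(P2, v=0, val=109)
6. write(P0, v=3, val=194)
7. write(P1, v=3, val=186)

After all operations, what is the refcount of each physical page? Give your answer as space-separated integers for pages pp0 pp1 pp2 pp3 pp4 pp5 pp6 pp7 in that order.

Answer: 2 3 2 1 1 1 1 1

Derivation:
Op 1: fork(P0) -> P1. 4 ppages; refcounts: pp0:2 pp1:2 pp2:2 pp3:2
Op 2: read(P0, v1) -> 47. No state change.
Op 3: fork(P1) -> P2. 4 ppages; refcounts: pp0:3 pp1:3 pp2:3 pp3:3
Op 4: write(P1, v2, 142). refcount(pp2)=3>1 -> COPY to pp4. 5 ppages; refcounts: pp0:3 pp1:3 pp2:2 pp3:3 pp4:1
Op 5: write(P2, v0, 109). refcount(pp0)=3>1 -> COPY to pp5. 6 ppages; refcounts: pp0:2 pp1:3 pp2:2 pp3:3 pp4:1 pp5:1
Op 6: write(P0, v3, 194). refcount(pp3)=3>1 -> COPY to pp6. 7 ppages; refcounts: pp0:2 pp1:3 pp2:2 pp3:2 pp4:1 pp5:1 pp6:1
Op 7: write(P1, v3, 186). refcount(pp3)=2>1 -> COPY to pp7. 8 ppages; refcounts: pp0:2 pp1:3 pp2:2 pp3:1 pp4:1 pp5:1 pp6:1 pp7:1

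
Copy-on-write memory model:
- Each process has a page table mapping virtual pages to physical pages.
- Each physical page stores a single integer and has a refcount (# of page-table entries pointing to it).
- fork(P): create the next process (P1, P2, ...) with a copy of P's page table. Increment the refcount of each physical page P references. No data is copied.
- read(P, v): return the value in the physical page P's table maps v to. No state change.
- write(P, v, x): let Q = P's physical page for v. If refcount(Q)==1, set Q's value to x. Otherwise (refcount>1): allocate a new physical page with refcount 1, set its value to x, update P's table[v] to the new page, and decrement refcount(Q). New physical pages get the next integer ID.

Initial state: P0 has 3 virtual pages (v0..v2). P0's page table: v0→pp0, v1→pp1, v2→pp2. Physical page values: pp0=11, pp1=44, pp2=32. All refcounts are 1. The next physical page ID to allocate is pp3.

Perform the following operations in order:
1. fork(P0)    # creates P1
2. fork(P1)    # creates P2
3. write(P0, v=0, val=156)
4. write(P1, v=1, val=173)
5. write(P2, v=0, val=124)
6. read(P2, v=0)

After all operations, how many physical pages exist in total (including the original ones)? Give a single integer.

Op 1: fork(P0) -> P1. 3 ppages; refcounts: pp0:2 pp1:2 pp2:2
Op 2: fork(P1) -> P2. 3 ppages; refcounts: pp0:3 pp1:3 pp2:3
Op 3: write(P0, v0, 156). refcount(pp0)=3>1 -> COPY to pp3. 4 ppages; refcounts: pp0:2 pp1:3 pp2:3 pp3:1
Op 4: write(P1, v1, 173). refcount(pp1)=3>1 -> COPY to pp4. 5 ppages; refcounts: pp0:2 pp1:2 pp2:3 pp3:1 pp4:1
Op 5: write(P2, v0, 124). refcount(pp0)=2>1 -> COPY to pp5. 6 ppages; refcounts: pp0:1 pp1:2 pp2:3 pp3:1 pp4:1 pp5:1
Op 6: read(P2, v0) -> 124. No state change.

Answer: 6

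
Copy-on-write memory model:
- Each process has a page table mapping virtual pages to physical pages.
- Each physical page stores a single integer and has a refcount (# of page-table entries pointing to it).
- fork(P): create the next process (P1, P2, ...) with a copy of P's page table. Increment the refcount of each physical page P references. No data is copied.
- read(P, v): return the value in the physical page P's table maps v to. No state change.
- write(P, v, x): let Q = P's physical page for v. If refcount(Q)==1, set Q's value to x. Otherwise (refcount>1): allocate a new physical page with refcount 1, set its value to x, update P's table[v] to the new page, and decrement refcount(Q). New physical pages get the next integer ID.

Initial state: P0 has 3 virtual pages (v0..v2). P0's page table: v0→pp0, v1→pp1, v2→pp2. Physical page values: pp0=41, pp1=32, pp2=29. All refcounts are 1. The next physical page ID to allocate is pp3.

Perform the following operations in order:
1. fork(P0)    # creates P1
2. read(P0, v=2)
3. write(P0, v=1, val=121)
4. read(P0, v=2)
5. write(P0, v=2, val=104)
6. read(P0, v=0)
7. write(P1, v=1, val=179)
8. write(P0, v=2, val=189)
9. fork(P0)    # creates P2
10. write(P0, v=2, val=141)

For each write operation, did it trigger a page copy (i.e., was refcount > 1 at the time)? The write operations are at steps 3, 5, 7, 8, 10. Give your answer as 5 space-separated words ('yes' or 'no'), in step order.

Op 1: fork(P0) -> P1. 3 ppages; refcounts: pp0:2 pp1:2 pp2:2
Op 2: read(P0, v2) -> 29. No state change.
Op 3: write(P0, v1, 121). refcount(pp1)=2>1 -> COPY to pp3. 4 ppages; refcounts: pp0:2 pp1:1 pp2:2 pp3:1
Op 4: read(P0, v2) -> 29. No state change.
Op 5: write(P0, v2, 104). refcount(pp2)=2>1 -> COPY to pp4. 5 ppages; refcounts: pp0:2 pp1:1 pp2:1 pp3:1 pp4:1
Op 6: read(P0, v0) -> 41. No state change.
Op 7: write(P1, v1, 179). refcount(pp1)=1 -> write in place. 5 ppages; refcounts: pp0:2 pp1:1 pp2:1 pp3:1 pp4:1
Op 8: write(P0, v2, 189). refcount(pp4)=1 -> write in place. 5 ppages; refcounts: pp0:2 pp1:1 pp2:1 pp3:1 pp4:1
Op 9: fork(P0) -> P2. 5 ppages; refcounts: pp0:3 pp1:1 pp2:1 pp3:2 pp4:2
Op 10: write(P0, v2, 141). refcount(pp4)=2>1 -> COPY to pp5. 6 ppages; refcounts: pp0:3 pp1:1 pp2:1 pp3:2 pp4:1 pp5:1

yes yes no no yes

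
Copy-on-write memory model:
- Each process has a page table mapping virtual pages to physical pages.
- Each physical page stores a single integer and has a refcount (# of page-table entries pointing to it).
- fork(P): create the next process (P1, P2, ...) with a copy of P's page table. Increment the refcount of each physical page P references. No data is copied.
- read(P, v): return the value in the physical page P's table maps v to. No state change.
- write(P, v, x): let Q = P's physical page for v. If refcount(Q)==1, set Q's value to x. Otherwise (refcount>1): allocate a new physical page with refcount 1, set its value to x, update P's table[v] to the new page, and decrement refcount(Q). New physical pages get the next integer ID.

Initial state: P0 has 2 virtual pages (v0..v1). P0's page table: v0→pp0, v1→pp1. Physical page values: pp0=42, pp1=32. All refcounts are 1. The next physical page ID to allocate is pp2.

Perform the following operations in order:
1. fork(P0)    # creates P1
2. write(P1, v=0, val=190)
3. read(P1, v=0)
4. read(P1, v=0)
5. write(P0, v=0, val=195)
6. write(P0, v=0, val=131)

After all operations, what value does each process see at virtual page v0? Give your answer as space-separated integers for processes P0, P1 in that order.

Op 1: fork(P0) -> P1. 2 ppages; refcounts: pp0:2 pp1:2
Op 2: write(P1, v0, 190). refcount(pp0)=2>1 -> COPY to pp2. 3 ppages; refcounts: pp0:1 pp1:2 pp2:1
Op 3: read(P1, v0) -> 190. No state change.
Op 4: read(P1, v0) -> 190. No state change.
Op 5: write(P0, v0, 195). refcount(pp0)=1 -> write in place. 3 ppages; refcounts: pp0:1 pp1:2 pp2:1
Op 6: write(P0, v0, 131). refcount(pp0)=1 -> write in place. 3 ppages; refcounts: pp0:1 pp1:2 pp2:1
P0: v0 -> pp0 = 131
P1: v0 -> pp2 = 190

Answer: 131 190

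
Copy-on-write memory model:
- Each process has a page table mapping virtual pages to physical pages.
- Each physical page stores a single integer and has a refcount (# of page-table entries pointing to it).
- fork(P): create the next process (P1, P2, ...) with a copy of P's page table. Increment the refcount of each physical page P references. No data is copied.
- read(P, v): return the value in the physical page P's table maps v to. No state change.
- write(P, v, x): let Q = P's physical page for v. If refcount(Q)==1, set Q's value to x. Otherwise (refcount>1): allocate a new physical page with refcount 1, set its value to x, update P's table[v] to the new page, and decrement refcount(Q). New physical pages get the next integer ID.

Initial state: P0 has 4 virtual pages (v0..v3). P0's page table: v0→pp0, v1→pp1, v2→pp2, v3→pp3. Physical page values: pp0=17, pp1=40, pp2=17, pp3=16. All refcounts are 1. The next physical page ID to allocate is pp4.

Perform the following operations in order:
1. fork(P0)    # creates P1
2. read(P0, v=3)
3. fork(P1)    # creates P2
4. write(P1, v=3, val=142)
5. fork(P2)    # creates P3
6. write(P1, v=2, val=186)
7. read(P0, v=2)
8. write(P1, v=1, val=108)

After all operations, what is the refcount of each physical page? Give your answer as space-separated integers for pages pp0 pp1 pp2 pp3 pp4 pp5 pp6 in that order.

Answer: 4 3 3 3 1 1 1

Derivation:
Op 1: fork(P0) -> P1. 4 ppages; refcounts: pp0:2 pp1:2 pp2:2 pp3:2
Op 2: read(P0, v3) -> 16. No state change.
Op 3: fork(P1) -> P2. 4 ppages; refcounts: pp0:3 pp1:3 pp2:3 pp3:3
Op 4: write(P1, v3, 142). refcount(pp3)=3>1 -> COPY to pp4. 5 ppages; refcounts: pp0:3 pp1:3 pp2:3 pp3:2 pp4:1
Op 5: fork(P2) -> P3. 5 ppages; refcounts: pp0:4 pp1:4 pp2:4 pp3:3 pp4:1
Op 6: write(P1, v2, 186). refcount(pp2)=4>1 -> COPY to pp5. 6 ppages; refcounts: pp0:4 pp1:4 pp2:3 pp3:3 pp4:1 pp5:1
Op 7: read(P0, v2) -> 17. No state change.
Op 8: write(P1, v1, 108). refcount(pp1)=4>1 -> COPY to pp6. 7 ppages; refcounts: pp0:4 pp1:3 pp2:3 pp3:3 pp4:1 pp5:1 pp6:1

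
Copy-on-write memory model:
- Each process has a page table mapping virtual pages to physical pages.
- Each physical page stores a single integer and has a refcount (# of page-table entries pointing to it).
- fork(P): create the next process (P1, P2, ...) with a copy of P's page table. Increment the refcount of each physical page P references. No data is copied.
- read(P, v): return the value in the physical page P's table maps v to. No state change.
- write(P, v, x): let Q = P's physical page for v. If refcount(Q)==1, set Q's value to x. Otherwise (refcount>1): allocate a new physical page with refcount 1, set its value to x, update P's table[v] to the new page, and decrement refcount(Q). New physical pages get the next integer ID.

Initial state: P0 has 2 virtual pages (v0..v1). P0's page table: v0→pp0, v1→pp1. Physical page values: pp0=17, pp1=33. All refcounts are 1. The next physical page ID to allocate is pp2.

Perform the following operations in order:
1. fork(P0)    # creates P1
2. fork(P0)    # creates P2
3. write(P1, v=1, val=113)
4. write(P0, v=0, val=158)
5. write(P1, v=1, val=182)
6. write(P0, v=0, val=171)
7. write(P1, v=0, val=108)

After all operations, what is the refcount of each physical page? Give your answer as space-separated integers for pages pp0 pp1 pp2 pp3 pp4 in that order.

Op 1: fork(P0) -> P1. 2 ppages; refcounts: pp0:2 pp1:2
Op 2: fork(P0) -> P2. 2 ppages; refcounts: pp0:3 pp1:3
Op 3: write(P1, v1, 113). refcount(pp1)=3>1 -> COPY to pp2. 3 ppages; refcounts: pp0:3 pp1:2 pp2:1
Op 4: write(P0, v0, 158). refcount(pp0)=3>1 -> COPY to pp3. 4 ppages; refcounts: pp0:2 pp1:2 pp2:1 pp3:1
Op 5: write(P1, v1, 182). refcount(pp2)=1 -> write in place. 4 ppages; refcounts: pp0:2 pp1:2 pp2:1 pp3:1
Op 6: write(P0, v0, 171). refcount(pp3)=1 -> write in place. 4 ppages; refcounts: pp0:2 pp1:2 pp2:1 pp3:1
Op 7: write(P1, v0, 108). refcount(pp0)=2>1 -> COPY to pp4. 5 ppages; refcounts: pp0:1 pp1:2 pp2:1 pp3:1 pp4:1

Answer: 1 2 1 1 1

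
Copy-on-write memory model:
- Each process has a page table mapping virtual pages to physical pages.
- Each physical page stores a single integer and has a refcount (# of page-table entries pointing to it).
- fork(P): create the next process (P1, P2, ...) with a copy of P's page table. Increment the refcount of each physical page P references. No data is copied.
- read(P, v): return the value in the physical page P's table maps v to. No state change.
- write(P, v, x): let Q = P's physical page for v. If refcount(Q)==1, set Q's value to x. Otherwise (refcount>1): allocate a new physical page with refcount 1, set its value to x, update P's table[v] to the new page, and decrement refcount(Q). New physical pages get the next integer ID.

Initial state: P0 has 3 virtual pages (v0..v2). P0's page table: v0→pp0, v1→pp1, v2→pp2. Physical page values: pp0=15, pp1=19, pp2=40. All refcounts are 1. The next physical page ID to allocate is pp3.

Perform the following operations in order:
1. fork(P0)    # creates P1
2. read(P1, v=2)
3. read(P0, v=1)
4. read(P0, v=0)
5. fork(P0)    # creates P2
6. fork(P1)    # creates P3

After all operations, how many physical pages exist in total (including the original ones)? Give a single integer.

Op 1: fork(P0) -> P1. 3 ppages; refcounts: pp0:2 pp1:2 pp2:2
Op 2: read(P1, v2) -> 40. No state change.
Op 3: read(P0, v1) -> 19. No state change.
Op 4: read(P0, v0) -> 15. No state change.
Op 5: fork(P0) -> P2. 3 ppages; refcounts: pp0:3 pp1:3 pp2:3
Op 6: fork(P1) -> P3. 3 ppages; refcounts: pp0:4 pp1:4 pp2:4

Answer: 3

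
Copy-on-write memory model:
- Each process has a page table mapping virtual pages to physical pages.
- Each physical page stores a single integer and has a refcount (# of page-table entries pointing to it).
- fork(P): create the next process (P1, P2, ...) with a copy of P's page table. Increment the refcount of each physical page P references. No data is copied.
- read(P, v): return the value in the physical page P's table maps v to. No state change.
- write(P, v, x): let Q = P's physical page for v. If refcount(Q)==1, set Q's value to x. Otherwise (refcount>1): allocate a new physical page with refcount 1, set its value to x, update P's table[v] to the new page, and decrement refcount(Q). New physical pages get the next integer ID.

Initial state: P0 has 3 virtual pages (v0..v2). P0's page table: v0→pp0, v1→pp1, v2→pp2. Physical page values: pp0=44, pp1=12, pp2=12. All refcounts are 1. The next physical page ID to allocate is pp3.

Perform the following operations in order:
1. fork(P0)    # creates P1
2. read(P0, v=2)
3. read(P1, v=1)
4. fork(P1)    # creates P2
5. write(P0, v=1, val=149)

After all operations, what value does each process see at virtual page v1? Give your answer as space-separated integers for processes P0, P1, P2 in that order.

Answer: 149 12 12

Derivation:
Op 1: fork(P0) -> P1. 3 ppages; refcounts: pp0:2 pp1:2 pp2:2
Op 2: read(P0, v2) -> 12. No state change.
Op 3: read(P1, v1) -> 12. No state change.
Op 4: fork(P1) -> P2. 3 ppages; refcounts: pp0:3 pp1:3 pp2:3
Op 5: write(P0, v1, 149). refcount(pp1)=3>1 -> COPY to pp3. 4 ppages; refcounts: pp0:3 pp1:2 pp2:3 pp3:1
P0: v1 -> pp3 = 149
P1: v1 -> pp1 = 12
P2: v1 -> pp1 = 12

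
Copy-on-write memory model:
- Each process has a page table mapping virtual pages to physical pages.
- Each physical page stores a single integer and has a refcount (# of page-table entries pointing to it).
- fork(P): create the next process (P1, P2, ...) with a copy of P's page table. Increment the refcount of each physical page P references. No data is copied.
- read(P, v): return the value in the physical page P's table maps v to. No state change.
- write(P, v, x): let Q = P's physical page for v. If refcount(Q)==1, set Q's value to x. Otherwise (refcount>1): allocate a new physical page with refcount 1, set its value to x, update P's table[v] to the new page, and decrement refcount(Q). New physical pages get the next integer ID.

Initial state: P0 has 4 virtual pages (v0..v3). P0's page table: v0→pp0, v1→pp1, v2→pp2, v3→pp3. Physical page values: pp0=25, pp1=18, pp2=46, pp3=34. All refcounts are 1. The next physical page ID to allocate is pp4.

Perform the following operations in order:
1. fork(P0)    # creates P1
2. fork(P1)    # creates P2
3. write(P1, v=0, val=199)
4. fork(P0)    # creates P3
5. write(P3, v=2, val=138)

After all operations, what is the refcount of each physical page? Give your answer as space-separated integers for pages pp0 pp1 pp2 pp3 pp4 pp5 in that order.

Answer: 3 4 3 4 1 1

Derivation:
Op 1: fork(P0) -> P1. 4 ppages; refcounts: pp0:2 pp1:2 pp2:2 pp3:2
Op 2: fork(P1) -> P2. 4 ppages; refcounts: pp0:3 pp1:3 pp2:3 pp3:3
Op 3: write(P1, v0, 199). refcount(pp0)=3>1 -> COPY to pp4. 5 ppages; refcounts: pp0:2 pp1:3 pp2:3 pp3:3 pp4:1
Op 4: fork(P0) -> P3. 5 ppages; refcounts: pp0:3 pp1:4 pp2:4 pp3:4 pp4:1
Op 5: write(P3, v2, 138). refcount(pp2)=4>1 -> COPY to pp5. 6 ppages; refcounts: pp0:3 pp1:4 pp2:3 pp3:4 pp4:1 pp5:1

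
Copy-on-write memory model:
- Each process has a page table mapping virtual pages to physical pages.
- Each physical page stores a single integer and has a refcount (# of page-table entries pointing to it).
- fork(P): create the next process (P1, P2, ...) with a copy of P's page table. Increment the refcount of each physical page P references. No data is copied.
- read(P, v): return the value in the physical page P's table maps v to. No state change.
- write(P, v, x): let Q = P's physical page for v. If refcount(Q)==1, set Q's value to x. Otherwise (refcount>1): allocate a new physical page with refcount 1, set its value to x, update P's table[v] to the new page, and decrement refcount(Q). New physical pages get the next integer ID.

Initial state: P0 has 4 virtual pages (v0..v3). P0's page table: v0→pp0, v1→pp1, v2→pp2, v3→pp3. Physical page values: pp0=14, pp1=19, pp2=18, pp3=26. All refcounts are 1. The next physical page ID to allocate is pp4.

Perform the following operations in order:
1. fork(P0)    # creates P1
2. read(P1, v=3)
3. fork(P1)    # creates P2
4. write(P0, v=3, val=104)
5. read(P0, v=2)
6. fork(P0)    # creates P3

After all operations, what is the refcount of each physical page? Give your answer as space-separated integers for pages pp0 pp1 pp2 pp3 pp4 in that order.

Answer: 4 4 4 2 2

Derivation:
Op 1: fork(P0) -> P1. 4 ppages; refcounts: pp0:2 pp1:2 pp2:2 pp3:2
Op 2: read(P1, v3) -> 26. No state change.
Op 3: fork(P1) -> P2. 4 ppages; refcounts: pp0:3 pp1:3 pp2:3 pp3:3
Op 4: write(P0, v3, 104). refcount(pp3)=3>1 -> COPY to pp4. 5 ppages; refcounts: pp0:3 pp1:3 pp2:3 pp3:2 pp4:1
Op 5: read(P0, v2) -> 18. No state change.
Op 6: fork(P0) -> P3. 5 ppages; refcounts: pp0:4 pp1:4 pp2:4 pp3:2 pp4:2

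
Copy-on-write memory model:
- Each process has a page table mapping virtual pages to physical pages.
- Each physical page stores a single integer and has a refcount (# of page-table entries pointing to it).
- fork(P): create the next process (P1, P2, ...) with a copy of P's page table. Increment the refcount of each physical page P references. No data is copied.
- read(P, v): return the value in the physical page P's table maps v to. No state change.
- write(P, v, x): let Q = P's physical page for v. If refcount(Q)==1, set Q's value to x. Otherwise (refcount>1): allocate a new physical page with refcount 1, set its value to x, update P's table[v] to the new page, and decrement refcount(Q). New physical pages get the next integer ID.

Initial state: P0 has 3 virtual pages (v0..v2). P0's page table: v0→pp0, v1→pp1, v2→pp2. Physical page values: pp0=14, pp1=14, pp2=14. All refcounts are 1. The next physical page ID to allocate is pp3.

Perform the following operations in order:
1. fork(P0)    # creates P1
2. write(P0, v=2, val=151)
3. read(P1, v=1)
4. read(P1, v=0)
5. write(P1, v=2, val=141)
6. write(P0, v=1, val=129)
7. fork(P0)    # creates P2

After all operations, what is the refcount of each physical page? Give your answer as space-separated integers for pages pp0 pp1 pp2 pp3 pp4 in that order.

Op 1: fork(P0) -> P1. 3 ppages; refcounts: pp0:2 pp1:2 pp2:2
Op 2: write(P0, v2, 151). refcount(pp2)=2>1 -> COPY to pp3. 4 ppages; refcounts: pp0:2 pp1:2 pp2:1 pp3:1
Op 3: read(P1, v1) -> 14. No state change.
Op 4: read(P1, v0) -> 14. No state change.
Op 5: write(P1, v2, 141). refcount(pp2)=1 -> write in place. 4 ppages; refcounts: pp0:2 pp1:2 pp2:1 pp3:1
Op 6: write(P0, v1, 129). refcount(pp1)=2>1 -> COPY to pp4. 5 ppages; refcounts: pp0:2 pp1:1 pp2:1 pp3:1 pp4:1
Op 7: fork(P0) -> P2. 5 ppages; refcounts: pp0:3 pp1:1 pp2:1 pp3:2 pp4:2

Answer: 3 1 1 2 2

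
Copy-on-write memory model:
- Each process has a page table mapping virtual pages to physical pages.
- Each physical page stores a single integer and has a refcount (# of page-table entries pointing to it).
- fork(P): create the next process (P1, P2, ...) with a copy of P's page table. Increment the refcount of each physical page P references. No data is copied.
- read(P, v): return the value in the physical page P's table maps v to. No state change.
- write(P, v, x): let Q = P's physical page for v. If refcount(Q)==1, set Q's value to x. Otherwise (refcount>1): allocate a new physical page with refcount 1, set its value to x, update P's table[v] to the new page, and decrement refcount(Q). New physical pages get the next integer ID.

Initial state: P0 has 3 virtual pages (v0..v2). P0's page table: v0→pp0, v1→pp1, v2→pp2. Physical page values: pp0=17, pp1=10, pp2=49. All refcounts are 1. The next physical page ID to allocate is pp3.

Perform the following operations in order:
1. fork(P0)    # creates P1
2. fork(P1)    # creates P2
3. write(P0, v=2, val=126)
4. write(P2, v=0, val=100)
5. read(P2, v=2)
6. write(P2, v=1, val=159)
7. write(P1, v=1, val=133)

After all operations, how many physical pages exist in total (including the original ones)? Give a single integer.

Op 1: fork(P0) -> P1. 3 ppages; refcounts: pp0:2 pp1:2 pp2:2
Op 2: fork(P1) -> P2. 3 ppages; refcounts: pp0:3 pp1:3 pp2:3
Op 3: write(P0, v2, 126). refcount(pp2)=3>1 -> COPY to pp3. 4 ppages; refcounts: pp0:3 pp1:3 pp2:2 pp3:1
Op 4: write(P2, v0, 100). refcount(pp0)=3>1 -> COPY to pp4. 5 ppages; refcounts: pp0:2 pp1:3 pp2:2 pp3:1 pp4:1
Op 5: read(P2, v2) -> 49. No state change.
Op 6: write(P2, v1, 159). refcount(pp1)=3>1 -> COPY to pp5. 6 ppages; refcounts: pp0:2 pp1:2 pp2:2 pp3:1 pp4:1 pp5:1
Op 7: write(P1, v1, 133). refcount(pp1)=2>1 -> COPY to pp6. 7 ppages; refcounts: pp0:2 pp1:1 pp2:2 pp3:1 pp4:1 pp5:1 pp6:1

Answer: 7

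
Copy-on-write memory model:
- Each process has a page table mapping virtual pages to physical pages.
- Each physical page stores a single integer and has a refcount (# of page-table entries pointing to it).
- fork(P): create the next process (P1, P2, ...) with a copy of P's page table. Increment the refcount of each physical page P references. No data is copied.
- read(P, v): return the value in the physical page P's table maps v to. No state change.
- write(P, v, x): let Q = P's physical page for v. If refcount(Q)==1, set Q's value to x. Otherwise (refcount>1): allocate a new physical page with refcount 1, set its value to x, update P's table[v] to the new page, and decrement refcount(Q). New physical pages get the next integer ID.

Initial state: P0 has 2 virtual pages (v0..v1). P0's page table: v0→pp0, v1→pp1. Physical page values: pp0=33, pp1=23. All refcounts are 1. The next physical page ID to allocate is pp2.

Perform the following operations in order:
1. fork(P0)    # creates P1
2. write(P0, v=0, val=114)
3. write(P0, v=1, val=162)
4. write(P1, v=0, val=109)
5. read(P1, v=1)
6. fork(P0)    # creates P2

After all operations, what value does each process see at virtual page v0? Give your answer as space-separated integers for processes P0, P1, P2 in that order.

Op 1: fork(P0) -> P1. 2 ppages; refcounts: pp0:2 pp1:2
Op 2: write(P0, v0, 114). refcount(pp0)=2>1 -> COPY to pp2. 3 ppages; refcounts: pp0:1 pp1:2 pp2:1
Op 3: write(P0, v1, 162). refcount(pp1)=2>1 -> COPY to pp3. 4 ppages; refcounts: pp0:1 pp1:1 pp2:1 pp3:1
Op 4: write(P1, v0, 109). refcount(pp0)=1 -> write in place. 4 ppages; refcounts: pp0:1 pp1:1 pp2:1 pp3:1
Op 5: read(P1, v1) -> 23. No state change.
Op 6: fork(P0) -> P2. 4 ppages; refcounts: pp0:1 pp1:1 pp2:2 pp3:2
P0: v0 -> pp2 = 114
P1: v0 -> pp0 = 109
P2: v0 -> pp2 = 114

Answer: 114 109 114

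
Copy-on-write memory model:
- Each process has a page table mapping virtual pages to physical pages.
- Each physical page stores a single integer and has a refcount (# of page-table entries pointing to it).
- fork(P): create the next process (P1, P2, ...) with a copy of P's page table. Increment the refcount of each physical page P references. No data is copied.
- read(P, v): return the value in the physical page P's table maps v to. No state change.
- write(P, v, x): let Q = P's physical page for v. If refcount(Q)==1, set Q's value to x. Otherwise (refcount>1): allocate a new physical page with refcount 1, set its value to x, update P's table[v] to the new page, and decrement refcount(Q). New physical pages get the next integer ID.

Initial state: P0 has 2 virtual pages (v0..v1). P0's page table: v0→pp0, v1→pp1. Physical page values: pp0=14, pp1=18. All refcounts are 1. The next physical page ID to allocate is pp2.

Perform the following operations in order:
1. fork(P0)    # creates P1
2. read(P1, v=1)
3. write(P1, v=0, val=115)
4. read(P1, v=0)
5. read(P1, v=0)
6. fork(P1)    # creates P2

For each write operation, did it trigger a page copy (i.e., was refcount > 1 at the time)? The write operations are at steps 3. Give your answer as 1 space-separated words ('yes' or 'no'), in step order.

Op 1: fork(P0) -> P1. 2 ppages; refcounts: pp0:2 pp1:2
Op 2: read(P1, v1) -> 18. No state change.
Op 3: write(P1, v0, 115). refcount(pp0)=2>1 -> COPY to pp2. 3 ppages; refcounts: pp0:1 pp1:2 pp2:1
Op 4: read(P1, v0) -> 115. No state change.
Op 5: read(P1, v0) -> 115. No state change.
Op 6: fork(P1) -> P2. 3 ppages; refcounts: pp0:1 pp1:3 pp2:2

yes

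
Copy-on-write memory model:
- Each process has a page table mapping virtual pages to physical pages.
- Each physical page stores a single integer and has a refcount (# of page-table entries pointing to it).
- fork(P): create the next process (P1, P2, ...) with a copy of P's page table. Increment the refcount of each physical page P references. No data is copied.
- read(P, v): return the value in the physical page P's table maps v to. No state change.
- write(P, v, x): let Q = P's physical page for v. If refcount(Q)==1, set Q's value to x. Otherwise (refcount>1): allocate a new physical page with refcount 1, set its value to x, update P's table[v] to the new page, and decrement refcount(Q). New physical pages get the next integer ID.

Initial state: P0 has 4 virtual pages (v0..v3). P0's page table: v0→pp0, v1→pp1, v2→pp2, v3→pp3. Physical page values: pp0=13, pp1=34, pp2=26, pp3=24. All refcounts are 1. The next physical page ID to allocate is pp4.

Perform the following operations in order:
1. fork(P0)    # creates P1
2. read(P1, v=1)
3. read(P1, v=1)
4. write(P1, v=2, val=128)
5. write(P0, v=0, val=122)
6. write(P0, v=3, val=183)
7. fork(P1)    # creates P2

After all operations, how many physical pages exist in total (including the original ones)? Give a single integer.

Op 1: fork(P0) -> P1. 4 ppages; refcounts: pp0:2 pp1:2 pp2:2 pp3:2
Op 2: read(P1, v1) -> 34. No state change.
Op 3: read(P1, v1) -> 34. No state change.
Op 4: write(P1, v2, 128). refcount(pp2)=2>1 -> COPY to pp4. 5 ppages; refcounts: pp0:2 pp1:2 pp2:1 pp3:2 pp4:1
Op 5: write(P0, v0, 122). refcount(pp0)=2>1 -> COPY to pp5. 6 ppages; refcounts: pp0:1 pp1:2 pp2:1 pp3:2 pp4:1 pp5:1
Op 6: write(P0, v3, 183). refcount(pp3)=2>1 -> COPY to pp6. 7 ppages; refcounts: pp0:1 pp1:2 pp2:1 pp3:1 pp4:1 pp5:1 pp6:1
Op 7: fork(P1) -> P2. 7 ppages; refcounts: pp0:2 pp1:3 pp2:1 pp3:2 pp4:2 pp5:1 pp6:1

Answer: 7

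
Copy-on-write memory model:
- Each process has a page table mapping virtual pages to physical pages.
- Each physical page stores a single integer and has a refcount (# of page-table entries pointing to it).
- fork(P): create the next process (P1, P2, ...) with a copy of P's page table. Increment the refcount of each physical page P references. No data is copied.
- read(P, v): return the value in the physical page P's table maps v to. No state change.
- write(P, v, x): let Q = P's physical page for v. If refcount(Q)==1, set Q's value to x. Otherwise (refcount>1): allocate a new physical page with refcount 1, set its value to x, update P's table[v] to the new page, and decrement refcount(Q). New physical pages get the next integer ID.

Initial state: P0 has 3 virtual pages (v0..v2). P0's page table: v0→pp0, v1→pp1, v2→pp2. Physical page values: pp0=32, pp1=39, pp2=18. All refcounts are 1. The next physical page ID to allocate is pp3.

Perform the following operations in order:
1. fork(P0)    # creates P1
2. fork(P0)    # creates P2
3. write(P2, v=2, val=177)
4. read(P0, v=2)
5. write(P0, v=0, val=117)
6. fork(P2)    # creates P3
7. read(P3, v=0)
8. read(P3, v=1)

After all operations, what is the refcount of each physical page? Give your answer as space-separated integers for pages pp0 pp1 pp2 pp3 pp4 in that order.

Op 1: fork(P0) -> P1. 3 ppages; refcounts: pp0:2 pp1:2 pp2:2
Op 2: fork(P0) -> P2. 3 ppages; refcounts: pp0:3 pp1:3 pp2:3
Op 3: write(P2, v2, 177). refcount(pp2)=3>1 -> COPY to pp3. 4 ppages; refcounts: pp0:3 pp1:3 pp2:2 pp3:1
Op 4: read(P0, v2) -> 18. No state change.
Op 5: write(P0, v0, 117). refcount(pp0)=3>1 -> COPY to pp4. 5 ppages; refcounts: pp0:2 pp1:3 pp2:2 pp3:1 pp4:1
Op 6: fork(P2) -> P3. 5 ppages; refcounts: pp0:3 pp1:4 pp2:2 pp3:2 pp4:1
Op 7: read(P3, v0) -> 32. No state change.
Op 8: read(P3, v1) -> 39. No state change.

Answer: 3 4 2 2 1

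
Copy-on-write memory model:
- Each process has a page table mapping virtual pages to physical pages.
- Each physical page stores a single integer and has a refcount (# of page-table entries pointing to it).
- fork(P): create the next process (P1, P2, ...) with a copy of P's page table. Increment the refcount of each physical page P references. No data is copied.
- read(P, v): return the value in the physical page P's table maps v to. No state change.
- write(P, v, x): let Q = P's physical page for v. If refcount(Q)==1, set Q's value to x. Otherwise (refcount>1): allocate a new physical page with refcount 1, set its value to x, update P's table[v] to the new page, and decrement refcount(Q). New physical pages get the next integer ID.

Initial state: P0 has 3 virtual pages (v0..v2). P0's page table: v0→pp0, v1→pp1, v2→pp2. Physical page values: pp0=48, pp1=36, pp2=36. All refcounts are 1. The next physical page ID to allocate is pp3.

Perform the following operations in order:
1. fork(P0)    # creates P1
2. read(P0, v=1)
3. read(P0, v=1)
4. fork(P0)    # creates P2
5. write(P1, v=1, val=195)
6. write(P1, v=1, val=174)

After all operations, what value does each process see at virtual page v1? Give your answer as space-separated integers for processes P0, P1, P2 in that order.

Op 1: fork(P0) -> P1. 3 ppages; refcounts: pp0:2 pp1:2 pp2:2
Op 2: read(P0, v1) -> 36. No state change.
Op 3: read(P0, v1) -> 36. No state change.
Op 4: fork(P0) -> P2. 3 ppages; refcounts: pp0:3 pp1:3 pp2:3
Op 5: write(P1, v1, 195). refcount(pp1)=3>1 -> COPY to pp3. 4 ppages; refcounts: pp0:3 pp1:2 pp2:3 pp3:1
Op 6: write(P1, v1, 174). refcount(pp3)=1 -> write in place. 4 ppages; refcounts: pp0:3 pp1:2 pp2:3 pp3:1
P0: v1 -> pp1 = 36
P1: v1 -> pp3 = 174
P2: v1 -> pp1 = 36

Answer: 36 174 36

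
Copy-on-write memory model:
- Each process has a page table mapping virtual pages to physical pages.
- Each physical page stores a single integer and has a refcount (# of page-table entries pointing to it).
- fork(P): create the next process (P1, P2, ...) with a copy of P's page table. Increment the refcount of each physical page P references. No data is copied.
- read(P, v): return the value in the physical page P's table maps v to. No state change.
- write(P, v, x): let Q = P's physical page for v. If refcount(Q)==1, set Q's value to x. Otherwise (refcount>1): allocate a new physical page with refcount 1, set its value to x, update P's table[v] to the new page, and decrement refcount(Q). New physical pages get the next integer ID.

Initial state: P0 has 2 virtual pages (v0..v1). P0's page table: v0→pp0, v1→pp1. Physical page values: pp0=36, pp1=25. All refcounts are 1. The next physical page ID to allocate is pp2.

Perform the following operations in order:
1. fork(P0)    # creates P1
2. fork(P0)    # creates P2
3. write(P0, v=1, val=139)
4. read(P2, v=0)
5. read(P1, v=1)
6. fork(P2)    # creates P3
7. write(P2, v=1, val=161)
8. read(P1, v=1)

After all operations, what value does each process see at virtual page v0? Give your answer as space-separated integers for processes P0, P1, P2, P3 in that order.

Op 1: fork(P0) -> P1. 2 ppages; refcounts: pp0:2 pp1:2
Op 2: fork(P0) -> P2. 2 ppages; refcounts: pp0:3 pp1:3
Op 3: write(P0, v1, 139). refcount(pp1)=3>1 -> COPY to pp2. 3 ppages; refcounts: pp0:3 pp1:2 pp2:1
Op 4: read(P2, v0) -> 36. No state change.
Op 5: read(P1, v1) -> 25. No state change.
Op 6: fork(P2) -> P3. 3 ppages; refcounts: pp0:4 pp1:3 pp2:1
Op 7: write(P2, v1, 161). refcount(pp1)=3>1 -> COPY to pp3. 4 ppages; refcounts: pp0:4 pp1:2 pp2:1 pp3:1
Op 8: read(P1, v1) -> 25. No state change.
P0: v0 -> pp0 = 36
P1: v0 -> pp0 = 36
P2: v0 -> pp0 = 36
P3: v0 -> pp0 = 36

Answer: 36 36 36 36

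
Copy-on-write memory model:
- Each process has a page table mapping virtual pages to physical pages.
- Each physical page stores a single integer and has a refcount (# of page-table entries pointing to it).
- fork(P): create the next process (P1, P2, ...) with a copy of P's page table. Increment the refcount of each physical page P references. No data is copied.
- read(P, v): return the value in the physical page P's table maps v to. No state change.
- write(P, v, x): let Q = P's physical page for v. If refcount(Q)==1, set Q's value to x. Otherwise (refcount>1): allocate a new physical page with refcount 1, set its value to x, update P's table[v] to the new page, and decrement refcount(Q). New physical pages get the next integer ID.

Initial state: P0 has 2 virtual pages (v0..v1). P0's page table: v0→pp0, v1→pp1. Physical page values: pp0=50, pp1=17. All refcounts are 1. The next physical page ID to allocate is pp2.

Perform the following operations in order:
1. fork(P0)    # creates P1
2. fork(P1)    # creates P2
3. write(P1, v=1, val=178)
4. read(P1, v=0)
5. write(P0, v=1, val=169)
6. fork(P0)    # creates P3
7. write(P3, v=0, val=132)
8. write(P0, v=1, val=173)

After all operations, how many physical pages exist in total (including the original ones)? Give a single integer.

Op 1: fork(P0) -> P1. 2 ppages; refcounts: pp0:2 pp1:2
Op 2: fork(P1) -> P2. 2 ppages; refcounts: pp0:3 pp1:3
Op 3: write(P1, v1, 178). refcount(pp1)=3>1 -> COPY to pp2. 3 ppages; refcounts: pp0:3 pp1:2 pp2:1
Op 4: read(P1, v0) -> 50. No state change.
Op 5: write(P0, v1, 169). refcount(pp1)=2>1 -> COPY to pp3. 4 ppages; refcounts: pp0:3 pp1:1 pp2:1 pp3:1
Op 6: fork(P0) -> P3. 4 ppages; refcounts: pp0:4 pp1:1 pp2:1 pp3:2
Op 7: write(P3, v0, 132). refcount(pp0)=4>1 -> COPY to pp4. 5 ppages; refcounts: pp0:3 pp1:1 pp2:1 pp3:2 pp4:1
Op 8: write(P0, v1, 173). refcount(pp3)=2>1 -> COPY to pp5. 6 ppages; refcounts: pp0:3 pp1:1 pp2:1 pp3:1 pp4:1 pp5:1

Answer: 6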